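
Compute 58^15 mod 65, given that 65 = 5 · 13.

47

Mod 5: 58 ≡ 3; by Fermat, exponent reduces to 15 mod 4 = 3; 3^3 ≡ 2 (mod 5).
Mod 13: 58 ≡ 6; by Fermat, exponent reduces to 15 mod 12 = 3; 6^3 ≡ 8 (mod 13).
Combine by CRT: x ≡ 2 (mod 5), x ≡ 8 (mod 13) ⇒ x ≡ 47 (mod 65).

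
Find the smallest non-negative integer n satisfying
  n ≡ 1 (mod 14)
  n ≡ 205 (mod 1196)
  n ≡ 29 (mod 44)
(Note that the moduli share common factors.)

Combine the congruences pairwise.
gcd(14, 1196) = 2 and 2 | (205 − 1), so the pair is consistent; merging gives n ≡ 1401 (mod 8372), where 8372 = lcm(14, 1196).
gcd(8372, 44) = 4 and 4 | (29 − 1401), so the pair is consistent; merging gives n ≡ 26517 (mod 92092), where 92092 = lcm(8372, 44).
The solution is unique modulo lcm(14, 1196, 44) = 92092.

26517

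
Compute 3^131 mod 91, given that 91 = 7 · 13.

61

Mod 7: 3 ≡ 3; by Fermat, exponent reduces to 131 mod 6 = 5; 3^5 ≡ 5 (mod 7).
Mod 13: 3 ≡ 3; by Fermat, exponent reduces to 131 mod 12 = 11; 3^11 ≡ 9 (mod 13).
Combine by CRT: x ≡ 5 (mod 7), x ≡ 9 (mod 13) ⇒ x ≡ 61 (mod 91).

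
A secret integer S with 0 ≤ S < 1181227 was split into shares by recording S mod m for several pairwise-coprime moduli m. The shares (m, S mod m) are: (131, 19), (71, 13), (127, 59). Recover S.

949638

From S ≡ 19 (mod 131) write S = 19 + 131t. Substituting into S ≡ 13 (mod 71) gives 131t ≡ 65 (mod 71), and since 60⁻¹ ≡ 58 (mod 71), t ≡ 7. Hence S ≡ 19 + 131·7 = 936 (mod 9301).
From S ≡ 936 (mod 9301) write S = 936 + 9301t. Substituting into S ≡ 59 (mod 127) gives 9301t ≡ 12 (mod 127), and since 30⁻¹ ≡ 72 (mod 127), t ≡ 102. Hence S ≡ 936 + 9301·102 = 949638 (mod 1181227).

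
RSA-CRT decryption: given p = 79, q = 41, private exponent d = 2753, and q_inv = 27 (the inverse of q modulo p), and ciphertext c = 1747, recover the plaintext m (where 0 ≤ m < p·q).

578

d_p = d mod (p−1) = 2753 mod 78 = 23; d_q = d mod (q−1) = 33.
m₁ = c^(d_p) mod p: c ≡ 9 (mod 79), and 9^23 mod 79 = 25.
m₂ = c^(d_q) mod q: c ≡ 25 (mod 41), and 25^33 mod 41 = 4.
h = q_inv·(m₁ − m₂) mod p = 27·(25 − 4) mod 79 = 14.
m = m₂ + h·q = 4 + 14·41 = 578.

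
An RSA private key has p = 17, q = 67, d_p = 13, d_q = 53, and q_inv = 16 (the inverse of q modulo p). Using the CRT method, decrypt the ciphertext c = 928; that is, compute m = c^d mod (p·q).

878

m₁ = c^(d_p) mod p: c ≡ 10 (mod 17), and 10^13 mod 17 = 11.
m₂ = c^(d_q) mod q: c ≡ 57 (mod 67), and 57^53 mod 67 = 7.
h = q_inv·(m₁ − m₂) mod p = 16·(11 − 7) mod 17 = 13.
m = m₂ + h·q = 7 + 13·67 = 878.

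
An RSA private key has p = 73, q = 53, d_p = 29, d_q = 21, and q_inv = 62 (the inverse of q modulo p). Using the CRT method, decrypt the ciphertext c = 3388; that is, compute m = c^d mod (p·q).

1512

m₁ = c^(d_p) mod p: c ≡ 30 (mod 73), and 30^29 mod 73 = 52.
m₂ = c^(d_q) mod q: c ≡ 49 (mod 53), and 49^21 mod 53 = 28.
h = q_inv·(m₁ − m₂) mod p = 62·(52 − 28) mod 73 = 28.
m = m₂ + h·q = 28 + 28·53 = 1512.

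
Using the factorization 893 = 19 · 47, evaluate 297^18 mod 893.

153

Mod 19: 297 ≡ 12; since 18 | 18, by Fermat 12^18 ≡ 1 (mod 19).
Mod 47: 297 ≡ 15; 15^18 ≡ 12 (mod 47).
Combine by CRT: x ≡ 1 (mod 19), x ≡ 12 (mod 47) ⇒ x ≡ 153 (mod 893).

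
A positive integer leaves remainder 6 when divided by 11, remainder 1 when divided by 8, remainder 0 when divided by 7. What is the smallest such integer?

105

The moduli are pairwise coprime; N = 11·8·7 = 616.
N/11 = 56; 56 ≡ 1 (mod 11), inverse 1.
N/8 = 77; 77 ≡ 5 (mod 8); 5·5 ≡ 1, so inverse 5.
N/7 = 88; 88 ≡ 4 (mod 7); 4·2 ≡ 1, so inverse 2.
m ≡ 6·56·1 + 1·77·5 + 0·88·2 = 721.
721 mod 616 = 105.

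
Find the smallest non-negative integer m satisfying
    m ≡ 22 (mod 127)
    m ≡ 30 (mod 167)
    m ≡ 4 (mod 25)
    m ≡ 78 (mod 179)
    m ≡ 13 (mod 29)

From m ≡ 22 (mod 127) write m = 22 + 127t. Substituting into m ≡ 30 (mod 167) gives 127t ≡ 8 (mod 167), and since 127⁻¹ ≡ 96 (mod 167), t ≡ 100. Hence m ≡ 22 + 127·100 = 12722 (mod 21209).
From m ≡ 12722 (mod 21209) write m = 12722 + 21209t. Substituting into m ≡ 4 (mod 25) gives 21209t ≡ 7 (mod 25), and since 9⁻¹ ≡ 14 (mod 25), t ≡ 23. Hence m ≡ 12722 + 21209·23 = 500529 (mod 530225).
From m ≡ 500529 (mod 530225) write m = 500529 + 530225t. Substituting into m ≡ 78 (mod 179) gives 530225t ≡ 33 (mod 179), and since 27⁻¹ ≡ 126 (mod 179), t ≡ 41. Hence m ≡ 500529 + 530225·41 = 22239754 (mod 94910275).
From m ≡ 22239754 (mod 94910275) write m = 22239754 + 94910275t. Substituting into m ≡ 13 (mod 29) gives 94910275t ≡ 11 (mod 29), and since 3⁻¹ ≡ 10 (mod 29), t ≡ 23. Hence m ≡ 22239754 + 94910275·23 = 2205176079 (mod 2752397975).

2205176079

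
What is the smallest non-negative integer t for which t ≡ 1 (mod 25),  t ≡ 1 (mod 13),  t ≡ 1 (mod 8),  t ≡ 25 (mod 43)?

70201

Combine the congruences pairwise.
From t ≡ 1 (mod 25) write t = 1 + 25s. Substituting into t ≡ 1 (mod 13) gives 25s ≡ 0 (mod 13), and since 12⁻¹ ≡ 12 (mod 13), s ≡ 0. Hence t ≡ 1 + 25·0 = 1 (mod 325).
From t ≡ 1 (mod 325) write t = 1 + 325s. Substituting into t ≡ 1 (mod 8) gives 325s ≡ 0 (mod 8), and since 5⁻¹ ≡ 5 (mod 8), s ≡ 0. Hence t ≡ 1 + 325·0 = 1 (mod 2600).
From t ≡ 1 (mod 2600) write t = 1 + 2600s. Substituting into t ≡ 25 (mod 43) gives 2600s ≡ 24 (mod 43), and since 20⁻¹ ≡ 28 (mod 43), s ≡ 27. Hence t ≡ 1 + 2600·27 = 70201 (mod 111800).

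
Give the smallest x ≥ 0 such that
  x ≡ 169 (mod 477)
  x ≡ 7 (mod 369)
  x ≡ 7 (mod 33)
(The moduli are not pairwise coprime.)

146131

Combine the congruences pairwise.
gcd(477, 369) = 9 and 9 | (7 − 169), so the pair is consistent; merging gives x ≡ 9232 (mod 19557), where 19557 = lcm(477, 369).
gcd(19557, 33) = 3 and 3 | (7 − 9232), so the pair is consistent; merging gives x ≡ 146131 (mod 215127), where 215127 = lcm(19557, 33).
The solution is unique modulo lcm(477, 369, 33) = 215127.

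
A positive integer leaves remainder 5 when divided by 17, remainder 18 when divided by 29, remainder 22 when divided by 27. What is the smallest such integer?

The moduli are pairwise coprime; N = 17·29·27 = 13311.
N/17 = 783; 783 ≡ 1 (mod 17), inverse 1.
N/29 = 459; 459 ≡ 24 (mod 29); 24·23 ≡ 1, so inverse 23.
N/27 = 493; 493 ≡ 7 (mod 27); 7·4 ≡ 1, so inverse 4.
x ≡ 5·783·1 + 18·459·23 + 22·493·4 = 237325.
237325 mod 13311 = 11038.

11038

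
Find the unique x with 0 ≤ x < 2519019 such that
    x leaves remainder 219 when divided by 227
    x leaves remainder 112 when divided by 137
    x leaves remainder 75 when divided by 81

The moduli are pairwise coprime; N = 227·137·81 = 2519019.
N/227 = 11097; 11097 ≡ 201 (mod 227); 201·96 ≡ 1, so inverse 96.
N/137 = 18387; 18387 ≡ 29 (mod 137); 29·52 ≡ 1, so inverse 52.
N/81 = 31099; 31099 ≡ 76 (mod 81); 76·16 ≡ 1, so inverse 16.
x ≡ 219·11097·96 + 112·18387·52 + 75·31099·16 = 377708016.
377708016 mod 2519019 = 2374185.

2374185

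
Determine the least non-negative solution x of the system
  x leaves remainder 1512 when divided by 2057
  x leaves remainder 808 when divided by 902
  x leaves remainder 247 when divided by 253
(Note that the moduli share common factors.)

758488

gcd(2057, 902) = 11 and 11 | (808 − 1512), so the pair is consistent; merging gives x ≡ 83792 (mod 168674), where 168674 = lcm(2057, 902).
gcd(168674, 253) = 11 and 11 | (247 − 83792), so the pair is consistent; merging gives x ≡ 758488 (mod 3879502), where 3879502 = lcm(168674, 253).
The solution is unique modulo lcm(2057, 902, 253) = 3879502.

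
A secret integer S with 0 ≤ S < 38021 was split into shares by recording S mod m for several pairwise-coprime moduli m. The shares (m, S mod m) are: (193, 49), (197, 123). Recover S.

From S ≡ 49 (mod 193) write S = 49 + 193t. Substituting into S ≡ 123 (mod 197) gives 193t ≡ 74 (mod 197), and since 193⁻¹ ≡ 49 (mod 197), t ≡ 80. Hence S ≡ 49 + 193·80 = 15489 (mod 38021).

15489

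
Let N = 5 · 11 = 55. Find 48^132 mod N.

Mod 5: 48 ≡ 3; since 4 | 132, by Fermat 3^132 ≡ 1 (mod 5).
Mod 11: 48 ≡ 4; by Fermat, exponent reduces to 132 mod 10 = 2; 4^2 ≡ 5 (mod 11).
Combine by CRT: x ≡ 1 (mod 5), x ≡ 5 (mod 11) ⇒ x ≡ 16 (mod 55).

16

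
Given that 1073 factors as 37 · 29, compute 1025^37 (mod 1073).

1062

Mod 37: 1025 ≡ 26; by Fermat, exponent reduces to 37 mod 36 = 1; 26^1 ≡ 26 (mod 37).
Mod 29: 1025 ≡ 10; by Fermat, exponent reduces to 37 mod 28 = 9; 10^9 ≡ 18 (mod 29).
Combine by CRT: x ≡ 26 (mod 37), x ≡ 18 (mod 29) ⇒ x ≡ 1062 (mod 1073).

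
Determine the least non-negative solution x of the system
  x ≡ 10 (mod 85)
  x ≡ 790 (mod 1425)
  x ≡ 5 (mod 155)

gcd(85, 1425) = 5 and 5 | (790 − 10), so the pair is consistent; merging gives x ≡ 7915 (mod 24225), where 24225 = lcm(85, 1425).
gcd(24225, 155) = 5 and 5 | (5 − 7915), so the pair is consistent; merging gives x ≡ 589315 (mod 750975), where 750975 = lcm(24225, 155).
The solution is unique modulo lcm(85, 1425, 155) = 750975.

589315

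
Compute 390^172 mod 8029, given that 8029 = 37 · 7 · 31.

9

Mod 37: 390 ≡ 20; by Fermat, exponent reduces to 172 mod 36 = 28; 20^28 ≡ 9 (mod 37).
Mod 7: 390 ≡ 5; by Fermat, exponent reduces to 172 mod 6 = 4; 5^4 ≡ 2 (mod 7).
Mod 31: 390 ≡ 18; by Fermat, exponent reduces to 172 mod 30 = 22; 18^22 ≡ 9 (mod 31).
Combine by CRT: x ≡ 9 (mod 37), x ≡ 2 (mod 7), x ≡ 9 (mod 31) ⇒ x ≡ 9 (mod 8029).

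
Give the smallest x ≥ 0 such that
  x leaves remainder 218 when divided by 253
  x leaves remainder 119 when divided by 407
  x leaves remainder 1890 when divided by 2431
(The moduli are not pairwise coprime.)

2012327

gcd(253, 407) = 11 and 11 | (119 − 218), so the pair is consistent; merging gives x ≡ 9073 (mod 9361), where 9361 = lcm(253, 407).
gcd(9361, 2431) = 11 and 11 | (1890 − 9073), so the pair is consistent; merging gives x ≡ 2012327 (mod 2068781), where 2068781 = lcm(9361, 2431).
The solution is unique modulo lcm(253, 407, 2431) = 2068781.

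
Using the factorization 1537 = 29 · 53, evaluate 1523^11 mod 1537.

Mod 29: 1523 ≡ 15; 15^11 ≡ 21 (mod 29).
Mod 53: 1523 ≡ 39; 39^11 ≡ 18 (mod 53).
Combine by CRT: x ≡ 21 (mod 29), x ≡ 18 (mod 53) ⇒ x ≡ 601 (mod 1537).

601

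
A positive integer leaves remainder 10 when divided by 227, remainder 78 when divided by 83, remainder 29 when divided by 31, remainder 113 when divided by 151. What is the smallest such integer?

26474339

Combine the congruences pairwise.
From t ≡ 10 (mod 227) write t = 10 + 227s. Substituting into t ≡ 78 (mod 83) gives 227s ≡ 68 (mod 83), and since 61⁻¹ ≡ 49 (mod 83), s ≡ 12. Hence t ≡ 10 + 227·12 = 2734 (mod 18841).
From t ≡ 2734 (mod 18841) write t = 2734 + 18841s. Substituting into t ≡ 29 (mod 31) gives 18841s ≡ 23 (mod 31), and since 24⁻¹ ≡ 22 (mod 31), s ≡ 10. Hence t ≡ 2734 + 18841·10 = 191144 (mod 584071).
From t ≡ 191144 (mod 584071) write t = 191144 + 584071s. Substituting into t ≡ 113 (mod 151) gives 584071s ≡ 135 (mod 151), and since 3⁻¹ ≡ 101 (mod 151), s ≡ 45. Hence t ≡ 191144 + 584071·45 = 26474339 (mod 88194721).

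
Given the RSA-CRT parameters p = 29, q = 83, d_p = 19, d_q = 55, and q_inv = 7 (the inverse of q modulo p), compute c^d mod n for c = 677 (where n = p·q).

m₁ = c^(d_p) mod p: c ≡ 10 (mod 29), and 10^19 mod 29 = 21.
m₂ = c^(d_q) mod q: c ≡ 13 (mod 83), and 13^55 mod 83 = 54.
h = q_inv·(m₁ − m₂) mod p = 7·(21 − 54) mod 29 = 1.
m = m₂ + h·q = 54 + 1·83 = 137.

137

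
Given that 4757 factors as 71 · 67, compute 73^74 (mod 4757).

797

Mod 71: 73 ≡ 2; by Fermat, exponent reduces to 74 mod 70 = 4; 2^4 ≡ 16 (mod 71).
Mod 67: 73 ≡ 6; by Fermat, exponent reduces to 74 mod 66 = 8; 6^8 ≡ 60 (mod 67).
Combine by CRT: x ≡ 16 (mod 71), x ≡ 60 (mod 67) ⇒ x ≡ 797 (mod 4757).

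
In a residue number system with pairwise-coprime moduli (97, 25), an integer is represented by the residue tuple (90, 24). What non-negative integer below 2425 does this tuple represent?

From x ≡ 90 (mod 97) write x = 90 + 97t. Substituting into x ≡ 24 (mod 25) gives 97t ≡ 9 (mod 25), and since 22⁻¹ ≡ 8 (mod 25), t ≡ 22. Hence x ≡ 90 + 97·22 = 2224 (mod 2425).

2224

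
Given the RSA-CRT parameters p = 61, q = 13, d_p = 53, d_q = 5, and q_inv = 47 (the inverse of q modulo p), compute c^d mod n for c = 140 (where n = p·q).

30

m₁ = c^(d_p) mod p: c ≡ 18 (mod 61), and 18^53 mod 61 = 30.
m₂ = c^(d_q) mod q: c ≡ 10 (mod 13), and 10^5 mod 13 = 4.
h = q_inv·(m₁ − m₂) mod p = 47·(30 − 4) mod 61 = 2.
m = m₂ + h·q = 4 + 2·13 = 30.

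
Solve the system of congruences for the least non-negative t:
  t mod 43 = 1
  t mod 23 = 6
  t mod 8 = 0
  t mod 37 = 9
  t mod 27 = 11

The moduli are pairwise coprime; N = 43·23·8·37·27 = 7904088.
N/43 = 183816; 183816 ≡ 34 (mod 43); 34·19 ≡ 1, so inverse 19.
N/23 = 343656; 343656 ≡ 13 (mod 23); 13·16 ≡ 1, so inverse 16.
N/8 = 988011; 988011 ≡ 3 (mod 8); 3·3 ≡ 1, so inverse 3.
N/37 = 213624; 213624 ≡ 23 (mod 37); 23·29 ≡ 1, so inverse 29.
N/27 = 292744; 292744 ≡ 10 (mod 27); 10·19 ≡ 1, so inverse 19.
t ≡ 1·183816·19 + 6·343656·16 + 0·988011·3 + 9·213624·29 + 11·292744·19 = 153422840.
153422840 mod 7904088 = 3245168.

3245168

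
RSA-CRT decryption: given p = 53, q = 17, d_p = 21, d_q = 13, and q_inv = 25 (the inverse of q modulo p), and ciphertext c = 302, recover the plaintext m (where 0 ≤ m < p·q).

64

m₁ = c^(d_p) mod p: c ≡ 37 (mod 53), and 37^21 mod 53 = 11.
m₂ = c^(d_q) mod q: c ≡ 13 (mod 17), and 13^13 mod 17 = 13.
h = q_inv·(m₁ − m₂) mod p = 25·(11 − 13) mod 53 = 3.
m = m₂ + h·q = 13 + 3·17 = 64.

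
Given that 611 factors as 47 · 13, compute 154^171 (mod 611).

Mod 47: 154 ≡ 13; by Fermat, exponent reduces to 171 mod 46 = 33; 13^33 ≡ 45 (mod 47).
Mod 13: 154 ≡ 11; by Fermat, exponent reduces to 171 mod 12 = 3; 11^3 ≡ 5 (mod 13).
Combine by CRT: x ≡ 45 (mod 47), x ≡ 5 (mod 13) ⇒ x ≡ 421 (mod 611).

421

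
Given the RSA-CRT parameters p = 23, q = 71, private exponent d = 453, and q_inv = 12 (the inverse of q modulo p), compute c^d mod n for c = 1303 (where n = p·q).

5

d_p = d mod (p−1) = 453 mod 22 = 13; d_q = d mod (q−1) = 33.
m₁ = c^(d_p) mod p: c ≡ 15 (mod 23), and 15^13 mod 23 = 5.
m₂ = c^(d_q) mod q: c ≡ 25 (mod 71), and 25^33 mod 71 = 5.
h = q_inv·(m₁ − m₂) mod p = 12·(5 − 5) mod 23 = 0.
m = m₂ + h·q = 5 + 0·71 = 5.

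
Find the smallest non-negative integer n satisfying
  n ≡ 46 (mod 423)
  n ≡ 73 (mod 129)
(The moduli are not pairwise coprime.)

Combine the congruences pairwise.
gcd(423, 129) = 3 and 3 | (73 − 46), so the pair is consistent; merging gives n ≡ 14005 (mod 18189), where 18189 = lcm(423, 129).
The solution is unique modulo lcm(423, 129) = 18189.

14005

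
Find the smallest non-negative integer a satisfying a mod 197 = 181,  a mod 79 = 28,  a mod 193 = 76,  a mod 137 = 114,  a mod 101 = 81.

From a ≡ 181 (mod 197) write a = 181 + 197t. Substituting into a ≡ 28 (mod 79) gives 197t ≡ 5 (mod 79), and since 39⁻¹ ≡ 77 (mod 79), t ≡ 69. Hence a ≡ 181 + 197·69 = 13774 (mod 15563).
From a ≡ 13774 (mod 15563) write a = 13774 + 15563t. Substituting into a ≡ 76 (mod 193) gives 15563t ≡ 5 (mod 193), and since 123⁻¹ ≡ 102 (mod 193), t ≡ 124. Hence a ≡ 13774 + 15563·124 = 1943586 (mod 3003659).
From a ≡ 1943586 (mod 3003659) write a = 1943586 + 3003659t. Substituting into a ≡ 114 (mod 137) gives 3003659t ≡ 10 (mod 137), and since 71⁻¹ ≡ 110 (mod 137), t ≡ 4. Hence a ≡ 1943586 + 3003659·4 = 13958222 (mod 411501283).
From a ≡ 13958222 (mod 411501283) write a = 13958222 + 411501283t. Substituting into a ≡ 81 (mod 101) gives 411501283t ≡ 59 (mod 101), and since 13⁻¹ ≡ 70 (mod 101), t ≡ 90. Hence a ≡ 13958222 + 411501283·90 = 37049073692 (mod 41561629583).

37049073692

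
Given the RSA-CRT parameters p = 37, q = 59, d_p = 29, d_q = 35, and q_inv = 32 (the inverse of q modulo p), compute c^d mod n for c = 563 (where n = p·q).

356

m₁ = c^(d_p) mod p: c ≡ 8 (mod 37), and 8^29 mod 37 = 23.
m₂ = c^(d_q) mod q: c ≡ 32 (mod 59), and 32^35 mod 59 = 2.
h = q_inv·(m₁ − m₂) mod p = 32·(23 − 2) mod 37 = 6.
m = m₂ + h·q = 2 + 6·59 = 356.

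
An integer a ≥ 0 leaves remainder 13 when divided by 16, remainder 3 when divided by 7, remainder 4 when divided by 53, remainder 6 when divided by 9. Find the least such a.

The moduli are pairwise coprime; N = 16·7·53·9 = 53424.
N/16 = 3339; 3339 ≡ 11 (mod 16); 11·3 ≡ 1, so inverse 3.
N/7 = 7632; 7632 ≡ 2 (mod 7); 2·4 ≡ 1, so inverse 4.
N/53 = 1008; 1008 ≡ 1 (mod 53), inverse 1.
N/9 = 5936; 5936 ≡ 5 (mod 9); 5·2 ≡ 1, so inverse 2.
a ≡ 13·3339·3 + 3·7632·4 + 4·1008·1 + 6·5936·2 = 297069.
297069 mod 53424 = 29949.

29949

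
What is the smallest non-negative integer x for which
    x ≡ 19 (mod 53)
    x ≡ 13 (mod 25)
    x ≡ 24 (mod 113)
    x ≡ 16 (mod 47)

From x ≡ 19 (mod 53) write x = 19 + 53t. Substituting into x ≡ 13 (mod 25) gives 53t ≡ 19 (mod 25), and since 3⁻¹ ≡ 17 (mod 25), t ≡ 23. Hence x ≡ 19 + 53·23 = 1238 (mod 1325).
From x ≡ 1238 (mod 1325) write x = 1238 + 1325t. Substituting into x ≡ 24 (mod 113) gives 1325t ≡ 29 (mod 113), and since 82⁻¹ ≡ 51 (mod 113), t ≡ 10. Hence x ≡ 1238 + 1325·10 = 14488 (mod 149725).
From x ≡ 14488 (mod 149725) write x = 14488 + 149725t. Substituting into x ≡ 16 (mod 47) gives 149725t ≡ 4 (mod 47), and since 30⁻¹ ≡ 11 (mod 47), t ≡ 44. Hence x ≡ 14488 + 149725·44 = 6602388 (mod 7037075).

6602388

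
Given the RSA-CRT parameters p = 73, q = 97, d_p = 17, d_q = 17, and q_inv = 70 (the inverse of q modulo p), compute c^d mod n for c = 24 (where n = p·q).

m₁ = c^(d_p) mod p: c ≡ 24 (mod 73), and 24^17 mod 73 = 3.
m₂ = c^(d_q) mod q: c ≡ 24 (mod 97), and 24^17 mod 97 = 9.
h = q_inv·(m₁ − m₂) mod p = 70·(3 − 9) mod 73 = 18.
m = m₂ + h·q = 9 + 18·97 = 1755.

1755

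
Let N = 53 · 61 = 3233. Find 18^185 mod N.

581

Mod 53: 18 ≡ 18; by Fermat, exponent reduces to 185 mod 52 = 29; 18^29 ≡ 51 (mod 53).
Mod 61: 18 ≡ 18; by Fermat, exponent reduces to 185 mod 60 = 5; 18^5 ≡ 32 (mod 61).
Combine by CRT: x ≡ 51 (mod 53), x ≡ 32 (mod 61) ⇒ x ≡ 581 (mod 3233).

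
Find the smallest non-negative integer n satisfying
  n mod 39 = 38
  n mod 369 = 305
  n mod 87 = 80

46799

Combine the congruences pairwise.
gcd(39, 369) = 3 and 3 | (305 − 38), so the pair is consistent; merging gives n ≡ 3626 (mod 4797), where 4797 = lcm(39, 369).
gcd(4797, 87) = 3 and 3 | (80 − 3626), so the pair is consistent; merging gives n ≡ 46799 (mod 139113), where 139113 = lcm(4797, 87).
The solution is unique modulo lcm(39, 369, 87) = 139113.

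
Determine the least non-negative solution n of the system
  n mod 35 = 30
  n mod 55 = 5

Combine the congruences pairwise.
gcd(35, 55) = 5 and 5 | (5 − 30), so the pair is consistent; merging gives n ≡ 170 (mod 385), where 385 = lcm(35, 55).
The solution is unique modulo lcm(35, 55) = 385.

170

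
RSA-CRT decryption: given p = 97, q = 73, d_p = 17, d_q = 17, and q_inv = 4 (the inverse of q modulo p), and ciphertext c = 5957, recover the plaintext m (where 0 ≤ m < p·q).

m₁ = c^(d_p) mod p: c ≡ 40 (mod 97), and 40^17 mod 97 = 82.
m₂ = c^(d_q) mod q: c ≡ 44 (mod 73), and 44^17 mod 73 = 11.
h = q_inv·(m₁ − m₂) mod p = 4·(82 − 11) mod 97 = 90.
m = m₂ + h·q = 11 + 90·73 = 6581.

6581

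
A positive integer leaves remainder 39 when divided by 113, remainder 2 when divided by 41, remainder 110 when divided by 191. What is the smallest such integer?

The moduli are pairwise coprime; M = 113·41·191 = 884903.
M/113 = 7831; 7831 ≡ 34 (mod 113); 34·10 ≡ 1, so inverse 10.
M/41 = 21583; 21583 ≡ 17 (mod 41); 17·29 ≡ 1, so inverse 29.
M/191 = 4633; 4633 ≡ 49 (mod 191); 49·39 ≡ 1, so inverse 39.
n ≡ 39·7831·10 + 2·21583·29 + 110·4633·39 = 24181474.
24181474 mod 884903 = 289093.

289093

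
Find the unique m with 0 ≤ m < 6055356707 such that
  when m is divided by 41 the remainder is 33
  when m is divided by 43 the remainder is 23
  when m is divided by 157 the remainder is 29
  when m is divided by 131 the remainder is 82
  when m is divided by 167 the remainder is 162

823481671

Combine the congruences pairwise.
From m ≡ 33 (mod 41) write m = 33 + 41t. Substituting into m ≡ 23 (mod 43) gives 41t ≡ 33 (mod 43), and since 41⁻¹ ≡ 21 (mod 43), t ≡ 5. Hence m ≡ 33 + 41·5 = 238 (mod 1763).
From m ≡ 238 (mod 1763) write m = 238 + 1763t. Substituting into m ≡ 29 (mod 157) gives 1763t ≡ 105 (mod 157), and since 36⁻¹ ≡ 48 (mod 157), t ≡ 16. Hence m ≡ 238 + 1763·16 = 28446 (mod 276791).
From m ≡ 28446 (mod 276791) write m = 28446 + 276791t. Substituting into m ≡ 82 (mod 131) gives 276791t ≡ 63 (mod 131), and since 119⁻¹ ≡ 120 (mod 131), t ≡ 93. Hence m ≡ 28446 + 276791·93 = 25770009 (mod 36259621).
From m ≡ 25770009 (mod 36259621) write m = 25770009 + 36259621t. Substituting into m ≡ 162 (mod 167) gives 36259621t ≡ 90 (mod 167), and since 80⁻¹ ≡ 119 (mod 167), t ≡ 22. Hence m ≡ 25770009 + 36259621·22 = 823481671 (mod 6055356707).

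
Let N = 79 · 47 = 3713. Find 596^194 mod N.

Mod 79: 596 ≡ 43; by Fermat, exponent reduces to 194 mod 78 = 38; 43^38 ≡ 11 (mod 79).
Mod 47: 596 ≡ 32; by Fermat, exponent reduces to 194 mod 46 = 10; 32^10 ≡ 16 (mod 47).
Combine by CRT: x ≡ 11 (mod 79), x ≡ 16 (mod 47) ⇒ x ≡ 2460 (mod 3713).

2460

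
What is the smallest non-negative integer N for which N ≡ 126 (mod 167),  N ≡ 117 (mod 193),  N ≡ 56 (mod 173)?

4268312

The moduli are pairwise coprime; M = 167·193·173 = 5575963.
M/167 = 33389; 33389 ≡ 156 (mod 167); 156·91 ≡ 1, so inverse 91.
M/193 = 28891; 28891 ≡ 134 (mod 193); 134·157 ≡ 1, so inverse 157.
M/173 = 32231; 32231 ≡ 53 (mod 173); 53·111 ≡ 1, so inverse 111.
N ≡ 126·33389·91 + 117·28891·157 + 56·32231·111 = 1113884949.
1113884949 mod 5575963 = 4268312.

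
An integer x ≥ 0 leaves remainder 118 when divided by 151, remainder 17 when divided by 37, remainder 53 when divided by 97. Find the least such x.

The moduli are pairwise coprime; N = 151·37·97 = 541939.
N/151 = 3589; 3589 ≡ 116 (mod 151); 116·69 ≡ 1, so inverse 69.
N/37 = 14647; 14647 ≡ 32 (mod 37); 32·22 ≡ 1, so inverse 22.
N/97 = 5587; 5587 ≡ 58 (mod 97); 58·92 ≡ 1, so inverse 92.
x ≡ 118·3589·69 + 17·14647·22 + 53·5587·92 = 61941828.
61941828 mod 541939 = 160782.

160782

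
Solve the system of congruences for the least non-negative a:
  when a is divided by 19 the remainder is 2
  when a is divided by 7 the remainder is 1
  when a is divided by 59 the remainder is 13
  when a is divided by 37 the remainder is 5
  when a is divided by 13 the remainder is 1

412777

Combine the congruences pairwise.
From a ≡ 2 (mod 19) write a = 2 + 19t. Substituting into a ≡ 1 (mod 7) gives 19t ≡ 6 (mod 7), and since 5⁻¹ ≡ 3 (mod 7), t ≡ 4. Hence a ≡ 2 + 19·4 = 78 (mod 133).
From a ≡ 78 (mod 133) write a = 78 + 133t. Substituting into a ≡ 13 (mod 59) gives 133t ≡ 53 (mod 59), and since 15⁻¹ ≡ 4 (mod 59), t ≡ 35. Hence a ≡ 78 + 133·35 = 4733 (mod 7847).
From a ≡ 4733 (mod 7847) write a = 4733 + 7847t. Substituting into a ≡ 5 (mod 37) gives 7847t ≡ 8 (mod 37), and since 3⁻¹ ≡ 25 (mod 37), t ≡ 15. Hence a ≡ 4733 + 7847·15 = 122438 (mod 290339).
From a ≡ 122438 (mod 290339) write a = 122438 + 290339t. Substituting into a ≡ 1 (mod 13) gives 290339t ≡ 10 (mod 13), and since 10⁻¹ ≡ 4 (mod 13), t ≡ 1. Hence a ≡ 122438 + 290339·1 = 412777 (mod 3774407).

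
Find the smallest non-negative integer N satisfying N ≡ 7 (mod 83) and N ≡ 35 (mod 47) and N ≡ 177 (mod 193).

722190

From N ≡ 7 (mod 83) write N = 7 + 83t. Substituting into N ≡ 35 (mod 47) gives 83t ≡ 28 (mod 47), and since 36⁻¹ ≡ 17 (mod 47), t ≡ 6. Hence N ≡ 7 + 83·6 = 505 (mod 3901).
From N ≡ 505 (mod 3901) write N = 505 + 3901t. Substituting into N ≡ 177 (mod 193) gives 3901t ≡ 58 (mod 193), and since 41⁻¹ ≡ 113 (mod 193), t ≡ 185. Hence N ≡ 505 + 3901·185 = 722190 (mod 752893).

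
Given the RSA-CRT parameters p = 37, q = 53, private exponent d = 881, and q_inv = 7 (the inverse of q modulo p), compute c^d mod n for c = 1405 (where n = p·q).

d_p = d mod (p−1) = 881 mod 36 = 17; d_q = d mod (q−1) = 49.
m₁ = c^(d_p) mod p: c ≡ 36 (mod 37), and 36^17 mod 37 = 36.
m₂ = c^(d_q) mod q: c ≡ 27 (mod 53), and 27^49 mod 53 = 8.
h = q_inv·(m₁ − m₂) mod p = 7·(36 − 8) mod 37 = 11.
m = m₂ + h·q = 8 + 11·53 = 591.

591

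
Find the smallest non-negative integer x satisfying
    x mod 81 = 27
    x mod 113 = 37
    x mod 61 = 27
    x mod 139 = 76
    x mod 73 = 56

From x ≡ 27 (mod 81) write x = 27 + 81t. Substituting into x ≡ 37 (mod 113) gives 81t ≡ 10 (mod 113), and since 81⁻¹ ≡ 60 (mod 113), t ≡ 35. Hence x ≡ 27 + 81·35 = 2862 (mod 9153).
From x ≡ 2862 (mod 9153) write x = 2862 + 9153t. Substituting into x ≡ 27 (mod 61) gives 9153t ≡ 32 (mod 61), and since 3⁻¹ ≡ 41 (mod 61), t ≡ 31. Hence x ≡ 2862 + 9153·31 = 286605 (mod 558333).
From x ≡ 286605 (mod 558333) write x = 286605 + 558333t. Substituting into x ≡ 76 (mod 139) gives 558333t ≡ 89 (mod 139), and since 109⁻¹ ≡ 88 (mod 139), t ≡ 48. Hence x ≡ 286605 + 558333·48 = 27086589 (mod 77608287).
From x ≡ 27086589 (mod 77608287) write x = 27086589 + 77608287t. Substituting into x ≡ 56 (mod 73) gives 77608287t ≡ 44 (mod 73), and since 16⁻¹ ≡ 32 (mod 73), t ≡ 21. Hence x ≡ 27086589 + 77608287·21 = 1656860616 (mod 5665404951).

1656860616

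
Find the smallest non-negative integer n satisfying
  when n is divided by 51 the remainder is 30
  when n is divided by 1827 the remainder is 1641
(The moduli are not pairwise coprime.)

18084

Combine the congruences pairwise.
gcd(51, 1827) = 3 and 3 | (1641 − 30), so the pair is consistent; merging gives n ≡ 18084 (mod 31059), where 31059 = lcm(51, 1827).
The solution is unique modulo lcm(51, 1827) = 31059.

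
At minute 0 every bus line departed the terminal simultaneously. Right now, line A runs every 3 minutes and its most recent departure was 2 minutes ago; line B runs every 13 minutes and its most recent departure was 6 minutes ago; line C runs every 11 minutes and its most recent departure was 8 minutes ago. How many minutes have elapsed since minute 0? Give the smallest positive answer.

The moduli are pairwise coprime; N = 3·13·11 = 429.
N/3 = 143; 143 ≡ 2 (mod 3); 2·2 ≡ 1, so inverse 2.
N/13 = 33; 33 ≡ 7 (mod 13); 7·2 ≡ 1, so inverse 2.
N/11 = 39; 39 ≡ 6 (mod 11); 6·2 ≡ 1, so inverse 2.
t ≡ 2·143·2 + 6·33·2 + 8·39·2 = 1592.
1592 mod 429 = 305.

305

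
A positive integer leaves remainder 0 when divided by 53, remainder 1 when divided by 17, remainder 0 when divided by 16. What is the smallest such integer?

Combine the congruences pairwise.
From k ≡ 0 (mod 53) write k = 0 + 53t. Substituting into k ≡ 1 (mod 17) gives 53t ≡ 1 (mod 17), and since 2⁻¹ ≡ 9 (mod 17), t ≡ 9. Hence k ≡ 0 + 53·9 = 477 (mod 901).
From k ≡ 477 (mod 901) write k = 477 + 901t. Substituting into k ≡ 0 (mod 16) gives 901t ≡ 3 (mod 16), and since 5⁻¹ ≡ 13 (mod 16), t ≡ 7. Hence k ≡ 477 + 901·7 = 6784 (mod 14416).

6784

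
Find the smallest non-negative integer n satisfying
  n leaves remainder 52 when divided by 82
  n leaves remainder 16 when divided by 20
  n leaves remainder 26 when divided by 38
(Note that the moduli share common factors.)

216

gcd(82, 20) = 2 and 2 | (16 − 52), so the pair is consistent; merging gives n ≡ 216 (mod 820), where 820 = lcm(82, 20).
gcd(820, 38) = 2 and 2 | (26 − 216), so the pair is consistent; merging gives n ≡ 216 (mod 15580), where 15580 = lcm(820, 38).
The solution is unique modulo lcm(82, 20, 38) = 15580.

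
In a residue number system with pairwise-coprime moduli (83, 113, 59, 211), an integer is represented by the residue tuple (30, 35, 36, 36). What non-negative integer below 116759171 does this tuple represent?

From x ≡ 30 (mod 83) write x = 30 + 83t. Substituting into x ≡ 35 (mod 113) gives 83t ≡ 5 (mod 113), and since 83⁻¹ ≡ 64 (mod 113), t ≡ 94. Hence x ≡ 30 + 83·94 = 7832 (mod 9379).
From x ≡ 7832 (mod 9379) write x = 7832 + 9379t. Substituting into x ≡ 36 (mod 59) gives 9379t ≡ 51 (mod 59), and since 57⁻¹ ≡ 29 (mod 59), t ≡ 4. Hence x ≡ 7832 + 9379·4 = 45348 (mod 553361).
From x ≡ 45348 (mod 553361) write x = 45348 + 553361t. Substituting into x ≡ 36 (mod 211) gives 553361t ≡ 53 (mod 211), and since 119⁻¹ ≡ 172 (mod 211), t ≡ 43. Hence x ≡ 45348 + 553361·43 = 23839871 (mod 116759171).

23839871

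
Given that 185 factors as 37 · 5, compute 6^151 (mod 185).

Mod 37: 6 ≡ 6; by Fermat, exponent reduces to 151 mod 36 = 7; 6^7 ≡ 31 (mod 37).
Mod 5: 6 ≡ 1; by Fermat, exponent reduces to 151 mod 4 = 3; 1^3 ≡ 1 (mod 5).
Combine by CRT: x ≡ 31 (mod 37), x ≡ 1 (mod 5) ⇒ x ≡ 31 (mod 185).

31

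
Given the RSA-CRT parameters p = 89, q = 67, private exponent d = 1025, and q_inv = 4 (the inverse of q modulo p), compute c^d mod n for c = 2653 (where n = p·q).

d_p = d mod (p−1) = 1025 mod 88 = 57; d_q = d mod (q−1) = 35.
m₁ = c^(d_p) mod p: c ≡ 72 (mod 89), and 72^57 mod 89 = 36.
m₂ = c^(d_q) mod q: c ≡ 40 (mod 67), and 40^35 mod 67 = 59.
h = q_inv·(m₁ − m₂) mod p = 4·(36 − 59) mod 89 = 86.
m = m₂ + h·q = 59 + 86·67 = 5821.

5821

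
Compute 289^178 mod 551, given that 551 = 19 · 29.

Mod 19: 289 ≡ 4; by Fermat, exponent reduces to 178 mod 18 = 16; 4^16 ≡ 6 (mod 19).
Mod 29: 289 ≡ 28; by Fermat, exponent reduces to 178 mod 28 = 10; 28^10 ≡ 1 (mod 29).
Combine by CRT: x ≡ 6 (mod 19), x ≡ 1 (mod 29) ⇒ x ≡ 291 (mod 551).

291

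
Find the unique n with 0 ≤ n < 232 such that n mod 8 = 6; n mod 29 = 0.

174

Combine the congruences pairwise.
From n ≡ 6 (mod 8) write n = 6 + 8t. Substituting into n ≡ 0 (mod 29) gives 8t ≡ 23 (mod 29), and since 8⁻¹ ≡ 11 (mod 29), t ≡ 21. Hence n ≡ 6 + 8·21 = 174 (mod 232).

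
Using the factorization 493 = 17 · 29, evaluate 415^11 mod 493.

Mod 17: 415 ≡ 7; 7^11 ≡ 14 (mod 17).
Mod 29: 415 ≡ 9; 9^11 ≡ 22 (mod 29).
Combine by CRT: x ≡ 14 (mod 17), x ≡ 22 (mod 29) ⇒ x ≡ 167 (mod 493).

167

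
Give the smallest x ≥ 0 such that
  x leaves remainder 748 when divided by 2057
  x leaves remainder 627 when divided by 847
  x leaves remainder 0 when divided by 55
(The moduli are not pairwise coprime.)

Combine the congruences pairwise.
gcd(2057, 847) = 121 and 121 | (627 − 748), so the pair is consistent; merging gives x ≡ 4862 (mod 14399), where 14399 = lcm(2057, 847).
gcd(14399, 55) = 11 and 11 | (0 − 4862), so the pair is consistent; merging gives x ≡ 33660 (mod 71995), where 71995 = lcm(14399, 55).
The solution is unique modulo lcm(2057, 847, 55) = 71995.

33660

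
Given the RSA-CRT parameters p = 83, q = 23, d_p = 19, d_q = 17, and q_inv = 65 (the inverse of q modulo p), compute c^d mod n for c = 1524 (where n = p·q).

863

m₁ = c^(d_p) mod p: c ≡ 30 (mod 83), and 30^19 mod 83 = 33.
m₂ = c^(d_q) mod q: c ≡ 6 (mod 23), and 6^17 mod 23 = 12.
h = q_inv·(m₁ − m₂) mod p = 65·(33 − 12) mod 83 = 37.
m = m₂ + h·q = 12 + 37·23 = 863.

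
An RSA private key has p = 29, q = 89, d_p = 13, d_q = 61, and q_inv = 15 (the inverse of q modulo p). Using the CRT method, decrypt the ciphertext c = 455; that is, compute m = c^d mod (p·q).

2539

m₁ = c^(d_p) mod p: c ≡ 20 (mod 29), and 20^13 mod 29 = 16.
m₂ = c^(d_q) mod q: c ≡ 10 (mod 89), and 10^61 mod 89 = 47.
h = q_inv·(m₁ − m₂) mod p = 15·(16 − 47) mod 29 = 28.
m = m₂ + h·q = 47 + 28·89 = 2539.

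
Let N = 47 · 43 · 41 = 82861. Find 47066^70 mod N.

Mod 47: 47066 ≡ 19; by Fermat, exponent reduces to 70 mod 46 = 24; 19^24 ≡ 28 (mod 47).
Mod 43: 47066 ≡ 24; by Fermat, exponent reduces to 70 mod 42 = 28; 24^28 ≡ 6 (mod 43).
Mod 41: 47066 ≡ 39; by Fermat, exponent reduces to 70 mod 40 = 30; 39^30 ≡ 40 (mod 41).
Combine by CRT: x ≡ 28 (mod 47), x ≡ 6 (mod 43), x ≡ 40 (mod 41) ⇒ x ≡ 69494 (mod 82861).

69494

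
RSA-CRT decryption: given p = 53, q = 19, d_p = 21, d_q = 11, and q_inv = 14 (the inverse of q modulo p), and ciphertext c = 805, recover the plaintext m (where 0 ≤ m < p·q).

448

m₁ = c^(d_p) mod p: c ≡ 10 (mod 53), and 10^21 mod 53 = 24.
m₂ = c^(d_q) mod q: c ≡ 7 (mod 19), and 7^11 mod 19 = 11.
h = q_inv·(m₁ − m₂) mod p = 14·(24 − 11) mod 53 = 23.
m = m₂ + h·q = 11 + 23·19 = 448.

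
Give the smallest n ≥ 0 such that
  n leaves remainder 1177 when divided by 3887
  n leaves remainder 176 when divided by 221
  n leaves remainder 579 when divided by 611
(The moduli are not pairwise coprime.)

506487

gcd(3887, 221) = 13 and 13 | (176 − 1177), so the pair is consistent; merging gives n ≡ 43934 (mod 66079), where 66079 = lcm(3887, 221).
gcd(66079, 611) = 13 and 13 | (579 − 43934), so the pair is consistent; merging gives n ≡ 506487 (mod 3105713), where 3105713 = lcm(66079, 611).
The solution is unique modulo lcm(3887, 221, 611) = 3105713.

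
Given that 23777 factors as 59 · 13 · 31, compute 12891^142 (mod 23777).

22294

Mod 59: 12891 ≡ 29; by Fermat, exponent reduces to 142 mod 58 = 26; 29^26 ≡ 51 (mod 59).
Mod 13: 12891 ≡ 8; by Fermat, exponent reduces to 142 mod 12 = 10; 8^10 ≡ 12 (mod 13).
Mod 31: 12891 ≡ 26; by Fermat, exponent reduces to 142 mod 30 = 22; 26^22 ≡ 5 (mod 31).
Combine by CRT: x ≡ 51 (mod 59), x ≡ 12 (mod 13), x ≡ 5 (mod 31) ⇒ x ≡ 22294 (mod 23777).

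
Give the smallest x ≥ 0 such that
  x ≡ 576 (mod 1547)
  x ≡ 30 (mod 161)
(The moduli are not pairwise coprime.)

2123

gcd(1547, 161) = 7 and 7 | (30 − 576), so the pair is consistent; merging gives x ≡ 2123 (mod 35581), where 35581 = lcm(1547, 161).
The solution is unique modulo lcm(1547, 161) = 35581.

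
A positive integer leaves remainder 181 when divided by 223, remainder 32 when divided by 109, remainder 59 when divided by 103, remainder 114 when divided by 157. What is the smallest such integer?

84781213

Combine the congruences pairwise.
From a ≡ 181 (mod 223) write a = 181 + 223t. Substituting into a ≡ 32 (mod 109) gives 223t ≡ 69 (mod 109), and since 5⁻¹ ≡ 22 (mod 109), t ≡ 101. Hence a ≡ 181 + 223·101 = 22704 (mod 24307).
From a ≡ 22704 (mod 24307) write a = 22704 + 24307t. Substituting into a ≡ 59 (mod 103) gives 24307t ≡ 15 (mod 103), and since 102⁻¹ ≡ 102 (mod 103), t ≡ 88. Hence a ≡ 22704 + 24307·88 = 2161720 (mod 2503621).
From a ≡ 2161720 (mod 2503621) write a = 2161720 + 2503621t. Substituting into a ≡ 114 (mod 157) gives 2503621t ≡ 127 (mod 157), and since 99⁻¹ ≡ 46 (mod 157), t ≡ 33. Hence a ≡ 2161720 + 2503621·33 = 84781213 (mod 393068497).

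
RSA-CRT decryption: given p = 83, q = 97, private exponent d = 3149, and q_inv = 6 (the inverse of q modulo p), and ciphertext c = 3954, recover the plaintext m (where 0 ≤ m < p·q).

d_p = d mod (p−1) = 3149 mod 82 = 33; d_q = d mod (q−1) = 77.
m₁ = c^(d_p) mod p: c ≡ 53 (mod 83), and 53^33 mod 83 = 46.
m₂ = c^(d_q) mod q: c ≡ 74 (mod 97), and 74^77 mod 97 = 13.
h = q_inv·(m₁ − m₂) mod p = 6·(46 − 13) mod 83 = 32.
m = m₂ + h·q = 13 + 32·97 = 3117.

3117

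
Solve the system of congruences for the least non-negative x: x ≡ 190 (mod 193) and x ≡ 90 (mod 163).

From x ≡ 190 (mod 193) write x = 190 + 193t. Substituting into x ≡ 90 (mod 163) gives 193t ≡ 63 (mod 163), and since 30⁻¹ ≡ 125 (mod 163), t ≡ 51. Hence x ≡ 190 + 193·51 = 10033 (mod 31459).

10033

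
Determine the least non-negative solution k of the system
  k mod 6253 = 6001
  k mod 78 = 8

12254

gcd(6253, 78) = 13 and 13 | (8 − 6001), so the pair is consistent; merging gives k ≡ 12254 (mod 37518), where 37518 = lcm(6253, 78).
The solution is unique modulo lcm(6253, 78) = 37518.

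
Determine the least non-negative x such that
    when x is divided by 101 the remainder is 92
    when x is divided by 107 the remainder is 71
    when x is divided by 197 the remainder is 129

From x ≡ 92 (mod 101) write x = 92 + 101t. Substituting into x ≡ 71 (mod 107) gives 101t ≡ 86 (mod 107), and since 101⁻¹ ≡ 89 (mod 107), t ≡ 57. Hence x ≡ 92 + 101·57 = 5849 (mod 10807).
From x ≡ 5849 (mod 10807) write x = 5849 + 10807t. Substituting into x ≡ 129 (mod 197) gives 10807t ≡ 190 (mod 197), and since 169⁻¹ ≡ 7 (mod 197), t ≡ 148. Hence x ≡ 5849 + 10807·148 = 1605285 (mod 2128979).

1605285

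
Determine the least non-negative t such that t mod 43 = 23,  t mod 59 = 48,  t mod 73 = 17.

Combine the congruences pairwise.
From t ≡ 23 (mod 43) write t = 23 + 43s. Substituting into t ≡ 48 (mod 59) gives 43s ≡ 25 (mod 59), and since 43⁻¹ ≡ 11 (mod 59), s ≡ 39. Hence t ≡ 23 + 43·39 = 1700 (mod 2537).
From t ≡ 1700 (mod 2537) write t = 1700 + 2537s. Substituting into t ≡ 17 (mod 73) gives 2537s ≡ 69 (mod 73), and since 55⁻¹ ≡ 4 (mod 73), s ≡ 57. Hence t ≡ 1700 + 2537·57 = 146309 (mod 185201).

146309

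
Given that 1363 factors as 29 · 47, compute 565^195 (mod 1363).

1129

Mod 29: 565 ≡ 14; by Fermat, exponent reduces to 195 mod 28 = 27; 14^27 ≡ 27 (mod 29).
Mod 47: 565 ≡ 1; by Fermat, exponent reduces to 195 mod 46 = 11; 1^11 ≡ 1 (mod 47).
Combine by CRT: x ≡ 27 (mod 29), x ≡ 1 (mod 47) ⇒ x ≡ 1129 (mod 1363).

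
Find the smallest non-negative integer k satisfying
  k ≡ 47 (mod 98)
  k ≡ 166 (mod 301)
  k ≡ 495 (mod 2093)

184679

Combine the congruences pairwise.
gcd(98, 301) = 7 and 7 | (166 − 47), so the pair is consistent; merging gives k ≡ 3477 (mod 4214), where 4214 = lcm(98, 301).
gcd(4214, 2093) = 7 and 7 | (495 − 3477), so the pair is consistent; merging gives k ≡ 184679 (mod 1259986), where 1259986 = lcm(4214, 2093).
The solution is unique modulo lcm(98, 301, 2093) = 1259986.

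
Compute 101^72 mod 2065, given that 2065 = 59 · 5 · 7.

Mod 59: 101 ≡ 42; by Fermat, exponent reduces to 72 mod 58 = 14; 42^14 ≡ 19 (mod 59).
Mod 5: 101 ≡ 1; since 4 | 72, by Fermat 1^72 ≡ 1 (mod 5).
Mod 7: 101 ≡ 3; since 6 | 72, by Fermat 3^72 ≡ 1 (mod 7).
Combine by CRT: x ≡ 19 (mod 59), x ≡ 1 (mod 5), x ≡ 1 (mod 7) ⇒ x ≡ 491 (mod 2065).

491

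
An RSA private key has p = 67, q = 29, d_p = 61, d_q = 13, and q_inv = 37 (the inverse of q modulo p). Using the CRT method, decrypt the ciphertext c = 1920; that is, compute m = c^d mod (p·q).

1368

m₁ = c^(d_p) mod p: c ≡ 44 (mod 67), and 44^61 mod 67 = 28.
m₂ = c^(d_q) mod q: c ≡ 6 (mod 29), and 6^13 mod 29 = 5.
h = q_inv·(m₁ − m₂) mod p = 37·(28 − 5) mod 67 = 47.
m = m₂ + h·q = 5 + 47·29 = 1368.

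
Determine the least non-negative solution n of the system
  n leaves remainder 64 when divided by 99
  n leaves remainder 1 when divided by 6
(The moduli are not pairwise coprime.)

163

gcd(99, 6) = 3 and 3 | (1 − 64), so the pair is consistent; merging gives n ≡ 163 (mod 198), where 198 = lcm(99, 6).
The solution is unique modulo lcm(99, 6) = 198.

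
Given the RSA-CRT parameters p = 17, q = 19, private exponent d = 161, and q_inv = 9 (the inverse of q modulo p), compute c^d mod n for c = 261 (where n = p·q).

d_p = d mod (p−1) = 161 mod 16 = 1; d_q = d mod (q−1) = 17.
m₁ = c^(d_p) mod p: c ≡ 6 (mod 17), and 6^1 mod 17 = 6.
m₂ = c^(d_q) mod q: c ≡ 14 (mod 19), and 14^17 mod 19 = 15.
h = q_inv·(m₁ − m₂) mod p = 9·(6 − 15) mod 17 = 4.
m = m₂ + h·q = 15 + 4·19 = 91.

91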